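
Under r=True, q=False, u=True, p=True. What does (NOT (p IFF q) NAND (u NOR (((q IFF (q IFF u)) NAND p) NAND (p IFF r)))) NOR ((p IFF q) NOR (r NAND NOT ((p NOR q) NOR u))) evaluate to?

p IFF q = True IFF False = False
NOT (p IFF q) = NOT False = True
q IFF u = False IFF True = False
q IFF (q IFF u) = False IFF False = True
(q IFF (q IFF u)) NAND p = True NAND True = False
p IFF r = True IFF True = True
((q IFF (q IFF u)) NAND p) NAND (p IFF r) = False NAND True = True
u NOR (((q IFF (q IFF u)) NAND p) NAND (p IFF r)) = True NOR True = False
NOT (p IFF q) NAND (u NOR (((q IFF (q IFF u)) NAND p) NAND (p IFF r))) = True NAND False = True
p IFF q = True IFF False = False
p NOR q = True NOR False = False
(p NOR q) NOR u = False NOR True = False
NOT ((p NOR q) NOR u) = NOT False = True
r NAND NOT ((p NOR q) NOR u) = True NAND True = False
(p IFF q) NOR (r NAND NOT ((p NOR q) NOR u)) = False NOR False = True
(NOT (p IFF q) NAND (u NOR (((q IFF (q IFF u)) NAND p) NAND (p IFF r)))) NOR ((p IFF q) NOR (r NAND NOT ((p NOR q) NOR u))) = True NOR True = False

False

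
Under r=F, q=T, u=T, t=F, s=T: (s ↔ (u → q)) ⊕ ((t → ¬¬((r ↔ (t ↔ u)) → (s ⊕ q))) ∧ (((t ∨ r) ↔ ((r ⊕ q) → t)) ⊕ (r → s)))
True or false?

u → q = T → T = T
s ↔ (u → q) = T ↔ T = T
t ↔ u = F ↔ T = F
r ↔ (t ↔ u) = F ↔ F = T
s ⊕ q = T ⊕ T = F
(r ↔ (t ↔ u)) → (s ⊕ q) = T → F = F
¬((r ↔ (t ↔ u)) → (s ⊕ q)) = ¬F = T
¬¬((r ↔ (t ↔ u)) → (s ⊕ q)) = ¬T = F
t → ¬¬((r ↔ (t ↔ u)) → (s ⊕ q)) = F → F = T
t ∨ r = F ∨ F = F
r ⊕ q = F ⊕ T = T
(r ⊕ q) → t = T → F = F
(t ∨ r) ↔ ((r ⊕ q) → t) = F ↔ F = T
r → s = F → T = T
((t ∨ r) ↔ ((r ⊕ q) → t)) ⊕ (r → s) = T ⊕ T = F
(t → ¬¬((r ↔ (t ↔ u)) → (s ⊕ q))) ∧ (((t ∨ r) ↔ ((r ⊕ q) → t)) ⊕ (r → s)) = T ∧ F = F
(s ↔ (u → q)) ⊕ ((t → ¬¬((r ↔ (t ↔ u)) → (s ⊕ q))) ∧ (((t ∨ r) ↔ ((r ⊕ q) → t)) ⊕ (r → s))) = T ⊕ F = T

T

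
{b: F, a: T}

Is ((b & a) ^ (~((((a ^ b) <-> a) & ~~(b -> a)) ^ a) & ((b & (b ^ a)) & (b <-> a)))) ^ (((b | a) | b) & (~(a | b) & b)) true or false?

Substituting b=F, a=T:
b & a = F & T = F
a ^ b = T ^ F = T
(a ^ b) <-> a = T <-> T = T
b -> a = F -> T = T
~(b -> a) = ~T = F
~~(b -> a) = ~F = T
((a ^ b) <-> a) & ~~(b -> a) = T & T = T
(((a ^ b) <-> a) & ~~(b -> a)) ^ a = T ^ T = F
~((((a ^ b) <-> a) & ~~(b -> a)) ^ a) = ~F = T
b ^ a = F ^ T = T
b & (b ^ a) = F & T = F
b <-> a = F <-> T = F
(b & (b ^ a)) & (b <-> a) = F & F = F
~((((a ^ b) <-> a) & ~~(b -> a)) ^ a) & ((b & (b ^ a)) & (b <-> a)) = T & F = F
(b & a) ^ (~((((a ^ b) <-> a) & ~~(b -> a)) ^ a) & ((b & (b ^ a)) & (b <-> a))) = F ^ F = F
b | a = F | T = T
(b | a) | b = T | F = T
a | b = T | F = T
~(a | b) = ~T = F
~(a | b) & b = F & F = F
((b | a) | b) & (~(a | b) & b) = T & F = F
((b & a) ^ (~((((a ^ b) <-> a) & ~~(b -> a)) ^ a) & ((b & (b ^ a)) & (b <-> a)))) ^ (((b | a) | b) & (~(a | b) & b)) = F ^ F = F

F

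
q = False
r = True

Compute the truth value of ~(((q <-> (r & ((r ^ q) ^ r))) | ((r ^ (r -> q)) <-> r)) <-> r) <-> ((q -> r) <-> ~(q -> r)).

True

r ^ q = True ^ False = True
(r ^ q) ^ r = True ^ True = False
r & ((r ^ q) ^ r) = True & False = False
q <-> (r & ((r ^ q) ^ r)) = False <-> False = True
r -> q = True -> False = False
r ^ (r -> q) = True ^ False = True
(r ^ (r -> q)) <-> r = True <-> True = True
(q <-> (r & ((r ^ q) ^ r))) | ((r ^ (r -> q)) <-> r) = True | True = True
((q <-> (r & ((r ^ q) ^ r))) | ((r ^ (r -> q)) <-> r)) <-> r = True <-> True = True
~(((q <-> (r & ((r ^ q) ^ r))) | ((r ^ (r -> q)) <-> r)) <-> r) = ~True = False
q -> r = False -> True = True
q -> r = False -> True = True
~(q -> r) = ~True = False
(q -> r) <-> ~(q -> r) = True <-> False = False
~(((q <-> (r & ((r ^ q) ^ r))) | ((r ^ (r -> q)) <-> r)) <-> r) <-> ((q -> r) <-> ~(q -> r)) = False <-> False = True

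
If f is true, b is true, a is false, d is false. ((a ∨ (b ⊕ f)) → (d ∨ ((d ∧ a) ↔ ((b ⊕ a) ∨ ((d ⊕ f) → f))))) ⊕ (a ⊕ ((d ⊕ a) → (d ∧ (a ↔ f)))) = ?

False

b ⊕ f = True ⊕ True = False
a ∨ (b ⊕ f) = False ∨ False = False
d ∧ a = False ∧ False = False
b ⊕ a = True ⊕ False = True
d ⊕ f = False ⊕ True = True
(d ⊕ f) → f = True → True = True
(b ⊕ a) ∨ ((d ⊕ f) → f) = True ∨ True = True
(d ∧ a) ↔ ((b ⊕ a) ∨ ((d ⊕ f) → f)) = False ↔ True = False
d ∨ ((d ∧ a) ↔ ((b ⊕ a) ∨ ((d ⊕ f) → f))) = False ∨ False = False
(a ∨ (b ⊕ f)) → (d ∨ ((d ∧ a) ↔ ((b ⊕ a) ∨ ((d ⊕ f) → f)))) = False → False = True
d ⊕ a = False ⊕ False = False
a ↔ f = False ↔ True = False
d ∧ (a ↔ f) = False ∧ False = False
(d ⊕ a) → (d ∧ (a ↔ f)) = False → False = True
a ⊕ ((d ⊕ a) → (d ∧ (a ↔ f))) = False ⊕ True = True
((a ∨ (b ⊕ f)) → (d ∨ ((d ∧ a) ↔ ((b ⊕ a) ∨ ((d ⊕ f) → f))))) ⊕ (a ⊕ ((d ⊕ a) → (d ∧ (a ↔ f)))) = True ⊕ True = False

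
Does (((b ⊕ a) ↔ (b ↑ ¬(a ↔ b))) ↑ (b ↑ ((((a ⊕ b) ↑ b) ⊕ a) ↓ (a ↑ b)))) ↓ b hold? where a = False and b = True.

False

b ⊕ a = True ⊕ False = True
a ↔ b = False ↔ True = False
¬(a ↔ b) = ¬False = True
b ↑ ¬(a ↔ b) = True ↑ True = False
(b ⊕ a) ↔ (b ↑ ¬(a ↔ b)) = True ↔ False = False
a ⊕ b = False ⊕ True = True
(a ⊕ b) ↑ b = True ↑ True = False
((a ⊕ b) ↑ b) ⊕ a = False ⊕ False = False
a ↑ b = False ↑ True = True
(((a ⊕ b) ↑ b) ⊕ a) ↓ (a ↑ b) = False ↓ True = False
b ↑ ((((a ⊕ b) ↑ b) ⊕ a) ↓ (a ↑ b)) = True ↑ False = True
((b ⊕ a) ↔ (b ↑ ¬(a ↔ b))) ↑ (b ↑ ((((a ⊕ b) ↑ b) ⊕ a) ↓ (a ↑ b))) = False ↑ True = True
(((b ⊕ a) ↔ (b ↑ ¬(a ↔ b))) ↑ (b ↑ ((((a ⊕ b) ↑ b) ⊕ a) ↓ (a ↑ b)))) ↓ b = True ↓ True = False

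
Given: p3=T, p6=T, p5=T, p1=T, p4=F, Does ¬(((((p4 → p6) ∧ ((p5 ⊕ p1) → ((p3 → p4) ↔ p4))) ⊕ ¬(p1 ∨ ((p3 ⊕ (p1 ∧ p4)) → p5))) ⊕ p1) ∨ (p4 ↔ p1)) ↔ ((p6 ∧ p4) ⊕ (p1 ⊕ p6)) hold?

F

Substituting p3=T, p6=T, p5=T, p1=T, p4=F:
p4 → p6 = F → T = T
p5 ⊕ p1 = T ⊕ T = F
p3 → p4 = T → F = F
(p3 → p4) ↔ p4 = F ↔ F = T
(p5 ⊕ p1) → ((p3 → p4) ↔ p4) = F → T = T
(p4 → p6) ∧ ((p5 ⊕ p1) → ((p3 → p4) ↔ p4)) = T ∧ T = T
p1 ∧ p4 = T ∧ F = F
p3 ⊕ (p1 ∧ p4) = T ⊕ F = T
(p3 ⊕ (p1 ∧ p4)) → p5 = T → T = T
p1 ∨ ((p3 ⊕ (p1 ∧ p4)) → p5) = T ∨ T = T
¬(p1 ∨ ((p3 ⊕ (p1 ∧ p4)) → p5)) = ¬T = F
((p4 → p6) ∧ ((p5 ⊕ p1) → ((p3 → p4) ↔ p4))) ⊕ ¬(p1 ∨ ((p3 ⊕ (p1 ∧ p4)) → p5)) = T ⊕ F = T
(((p4 → p6) ∧ ((p5 ⊕ p1) → ((p3 → p4) ↔ p4))) ⊕ ¬(p1 ∨ ((p3 ⊕ (p1 ∧ p4)) → p5))) ⊕ p1 = T ⊕ T = F
p4 ↔ p1 = F ↔ T = F
((((p4 → p6) ∧ ((p5 ⊕ p1) → ((p3 → p4) ↔ p4))) ⊕ ¬(p1 ∨ ((p3 ⊕ (p1 ∧ p4)) → p5))) ⊕ p1) ∨ (p4 ↔ p1) = F ∨ F = F
¬(((((p4 → p6) ∧ ((p5 ⊕ p1) → ((p3 → p4) ↔ p4))) ⊕ ¬(p1 ∨ ((p3 ⊕ (p1 ∧ p4)) → p5))) ⊕ p1) ∨ (p4 ↔ p1)) = ¬F = T
p6 ∧ p4 = T ∧ F = F
p1 ⊕ p6 = T ⊕ T = F
(p6 ∧ p4) ⊕ (p1 ⊕ p6) = F ⊕ F = F
¬(((((p4 → p6) ∧ ((p5 ⊕ p1) → ((p3 → p4) ↔ p4))) ⊕ ¬(p1 ∨ ((p3 ⊕ (p1 ∧ p4)) → p5))) ⊕ p1) ∨ (p4 ↔ p1)) ↔ ((p6 ∧ p4) ⊕ (p1 ⊕ p6)) = T ↔ F = F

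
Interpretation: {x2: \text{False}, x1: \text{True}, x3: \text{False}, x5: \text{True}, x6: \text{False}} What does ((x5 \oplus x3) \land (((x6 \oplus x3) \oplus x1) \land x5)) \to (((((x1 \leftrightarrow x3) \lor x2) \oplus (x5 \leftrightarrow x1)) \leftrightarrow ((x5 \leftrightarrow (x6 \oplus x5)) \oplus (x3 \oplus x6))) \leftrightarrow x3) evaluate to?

\text{False}

Substituting x2=\text{False}, x1=\text{True}, x3=\text{False}, x5=\text{True}, x6=\text{False}:
x5 \oplus x3 = \text{True} \oplus \text{False} = \text{True}
x6 \oplus x3 = \text{False} \oplus \text{False} = \text{False}
(x6 \oplus x3) \oplus x1 = \text{False} \oplus \text{True} = \text{True}
((x6 \oplus x3) \oplus x1) \land x5 = \text{True} \land \text{True} = \text{True}
(x5 \oplus x3) \land (((x6 \oplus x3) \oplus x1) \land x5) = \text{True} \land \text{True} = \text{True}
x1 \leftrightarrow x3 = \text{True} \leftrightarrow \text{False} = \text{False}
(x1 \leftrightarrow x3) \lor x2 = \text{False} \lor \text{False} = \text{False}
x5 \leftrightarrow x1 = \text{True} \leftrightarrow \text{True} = \text{True}
((x1 \leftrightarrow x3) \lor x2) \oplus (x5 \leftrightarrow x1) = \text{False} \oplus \text{True} = \text{True}
x6 \oplus x5 = \text{False} \oplus \text{True} = \text{True}
x5 \leftrightarrow (x6 \oplus x5) = \text{True} \leftrightarrow \text{True} = \text{True}
x3 \oplus x6 = \text{False} \oplus \text{False} = \text{False}
(x5 \leftrightarrow (x6 \oplus x5)) \oplus (x3 \oplus x6) = \text{True} \oplus \text{False} = \text{True}
(((x1 \leftrightarrow x3) \lor x2) \oplus (x5 \leftrightarrow x1)) \leftrightarrow ((x5 \leftrightarrow (x6 \oplus x5)) \oplus (x3 \oplus x6)) = \text{True} \leftrightarrow \text{True} = \text{True}
((((x1 \leftrightarrow x3) \lor x2) \oplus (x5 \leftrightarrow x1)) \leftrightarrow ((x5 \leftrightarrow (x6 \oplus x5)) \oplus (x3 \oplus x6))) \leftrightarrow x3 = \text{True} \leftrightarrow \text{False} = \text{False}
((x5 \oplus x3) \land (((x6 \oplus x3) \oplus x1) \land x5)) \to (((((x1 \leftrightarrow x3) \lor x2) \oplus (x5 \leftrightarrow x1)) \leftrightarrow ((x5 \leftrightarrow (x6 \oplus x5)) \oplus (x3 \oplus x6))) \leftrightarrow x3) = \text{True} \to \text{False} = \text{False}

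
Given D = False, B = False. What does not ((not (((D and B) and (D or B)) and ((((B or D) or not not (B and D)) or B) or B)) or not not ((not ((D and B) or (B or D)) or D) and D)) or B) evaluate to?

False

D and B = False and False = False
D or B = False or False = False
(D and B) and (D or B) = False and False = False
B or D = False or False = False
B and D = False and False = False
not (B and D) = not False = True
not not (B and D) = not True = False
(B or D) or not not (B and D) = False or False = False
((B or D) or not not (B and D)) or B = False or False = False
(((B or D) or not not (B and D)) or B) or B = False or False = False
((D and B) and (D or B)) and ((((B or D) or not not (B and D)) or B) or B) = False and False = False
not (((D and B) and (D or B)) and ((((B or D) or not not (B and D)) or B) or B)) = not False = True
D and B = False and False = False
B or D = False or False = False
(D and B) or (B or D) = False or False = False
not ((D and B) or (B or D)) = not False = True
not ((D and B) or (B or D)) or D = True or False = True
(not ((D and B) or (B or D)) or D) and D = True and False = False
not ((not ((D and B) or (B or D)) or D) and D) = not False = True
not not ((not ((D and B) or (B or D)) or D) and D) = not True = False
not (((D and B) and (D or B)) and ((((B or D) or not not (B and D)) or B) or B)) or not not ((not ((D and B) or (B or D)) or D) and D) = True or False = True
(not (((D and B) and (D or B)) and ((((B or D) or not not (B and D)) or B) or B)) or not not ((not ((D and B) or (B or D)) or D) and D)) or B = True or False = True
not ((not (((D and B) and (D or B)) and ((((B or D) or not not (B and D)) or B) or B)) or not not ((not ((D and B) or (B or D)) or D) and D)) or B) = not True = False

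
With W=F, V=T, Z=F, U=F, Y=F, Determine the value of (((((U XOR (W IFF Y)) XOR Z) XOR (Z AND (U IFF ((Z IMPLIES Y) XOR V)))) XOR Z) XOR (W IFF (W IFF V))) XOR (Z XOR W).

W IFF Y = F IFF F = T
U XOR (W IFF Y) = F XOR T = T
(U XOR (W IFF Y)) XOR Z = T XOR F = T
Z IMPLIES Y = F IMPLIES F = T
(Z IMPLIES Y) XOR V = T XOR T = F
U IFF ((Z IMPLIES Y) XOR V) = F IFF F = T
Z AND (U IFF ((Z IMPLIES Y) XOR V)) = F AND T = F
((U XOR (W IFF Y)) XOR Z) XOR (Z AND (U IFF ((Z IMPLIES Y) XOR V))) = T XOR F = T
(((U XOR (W IFF Y)) XOR Z) XOR (Z AND (U IFF ((Z IMPLIES Y) XOR V)))) XOR Z = T XOR F = T
W IFF V = F IFF T = F
W IFF (W IFF V) = F IFF F = T
((((U XOR (W IFF Y)) XOR Z) XOR (Z AND (U IFF ((Z IMPLIES Y) XOR V)))) XOR Z) XOR (W IFF (W IFF V)) = T XOR T = F
Z XOR W = F XOR F = F
(((((U XOR (W IFF Y)) XOR Z) XOR (Z AND (U IFF ((Z IMPLIES Y) XOR V)))) XOR Z) XOR (W IFF (W IFF V))) XOR (Z XOR W) = F XOR F = F

F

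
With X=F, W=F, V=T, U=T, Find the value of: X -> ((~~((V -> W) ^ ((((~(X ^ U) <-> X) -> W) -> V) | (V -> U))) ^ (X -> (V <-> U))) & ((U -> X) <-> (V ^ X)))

T

V -> W = T -> F = F
X ^ U = F ^ T = T
~(X ^ U) = ~T = F
~(X ^ U) <-> X = F <-> F = T
(~(X ^ U) <-> X) -> W = T -> F = F
((~(X ^ U) <-> X) -> W) -> V = F -> T = T
V -> U = T -> T = T
(((~(X ^ U) <-> X) -> W) -> V) | (V -> U) = T | T = T
(V -> W) ^ ((((~(X ^ U) <-> X) -> W) -> V) | (V -> U)) = F ^ T = T
~((V -> W) ^ ((((~(X ^ U) <-> X) -> W) -> V) | (V -> U))) = ~T = F
~~((V -> W) ^ ((((~(X ^ U) <-> X) -> W) -> V) | (V -> U))) = ~F = T
V <-> U = T <-> T = T
X -> (V <-> U) = F -> T = T
~~((V -> W) ^ ((((~(X ^ U) <-> X) -> W) -> V) | (V -> U))) ^ (X -> (V <-> U)) = T ^ T = F
U -> X = T -> F = F
V ^ X = T ^ F = T
(U -> X) <-> (V ^ X) = F <-> T = F
(~~((V -> W) ^ ((((~(X ^ U) <-> X) -> W) -> V) | (V -> U))) ^ (X -> (V <-> U))) & ((U -> X) <-> (V ^ X)) = F & F = F
X -> ((~~((V -> W) ^ ((((~(X ^ U) <-> X) -> W) -> V) | (V -> U))) ^ (X -> (V <-> U))) & ((U -> X) <-> (V ^ X))) = F -> F = T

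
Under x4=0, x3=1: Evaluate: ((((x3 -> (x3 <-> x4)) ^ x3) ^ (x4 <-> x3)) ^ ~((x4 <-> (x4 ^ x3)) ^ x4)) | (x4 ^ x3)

x3 <-> x4 = 1 <-> 0 = 0
x3 -> (x3 <-> x4) = 1 -> 0 = 0
(x3 -> (x3 <-> x4)) ^ x3 = 0 ^ 1 = 1
x4 <-> x3 = 0 <-> 1 = 0
((x3 -> (x3 <-> x4)) ^ x3) ^ (x4 <-> x3) = 1 ^ 0 = 1
x4 ^ x3 = 0 ^ 1 = 1
x4 <-> (x4 ^ x3) = 0 <-> 1 = 0
(x4 <-> (x4 ^ x3)) ^ x4 = 0 ^ 0 = 0
~((x4 <-> (x4 ^ x3)) ^ x4) = ~0 = 1
(((x3 -> (x3 <-> x4)) ^ x3) ^ (x4 <-> x3)) ^ ~((x4 <-> (x4 ^ x3)) ^ x4) = 1 ^ 1 = 0
x4 ^ x3 = 0 ^ 1 = 1
((((x3 -> (x3 <-> x4)) ^ x3) ^ (x4 <-> x3)) ^ ~((x4 <-> (x4 ^ x3)) ^ x4)) | (x4 ^ x3) = 0 | 1 = 1

1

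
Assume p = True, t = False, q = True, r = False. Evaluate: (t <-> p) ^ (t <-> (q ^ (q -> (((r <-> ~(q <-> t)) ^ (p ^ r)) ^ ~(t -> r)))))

Substituting p=True, t=False, q=True, r=False:
t <-> p = False <-> True = False
q <-> t = True <-> False = False
~(q <-> t) = ~False = True
r <-> ~(q <-> t) = False <-> True = False
p ^ r = True ^ False = True
(r <-> ~(q <-> t)) ^ (p ^ r) = False ^ True = True
t -> r = False -> False = True
~(t -> r) = ~True = False
((r <-> ~(q <-> t)) ^ (p ^ r)) ^ ~(t -> r) = True ^ False = True
q -> (((r <-> ~(q <-> t)) ^ (p ^ r)) ^ ~(t -> r)) = True -> True = True
q ^ (q -> (((r <-> ~(q <-> t)) ^ (p ^ r)) ^ ~(t -> r))) = True ^ True = False
t <-> (q ^ (q -> (((r <-> ~(q <-> t)) ^ (p ^ r)) ^ ~(t -> r)))) = False <-> False = True
(t <-> p) ^ (t <-> (q ^ (q -> (((r <-> ~(q <-> t)) ^ (p ^ r)) ^ ~(t -> r))))) = False ^ True = True

True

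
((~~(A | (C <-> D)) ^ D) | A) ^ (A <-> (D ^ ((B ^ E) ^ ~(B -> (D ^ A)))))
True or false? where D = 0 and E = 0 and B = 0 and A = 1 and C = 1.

C <-> D = 1 <-> 0 = 0
A | (C <-> D) = 1 | 0 = 1
~(A | (C <-> D)) = ~1 = 0
~~(A | (C <-> D)) = ~0 = 1
~~(A | (C <-> D)) ^ D = 1 ^ 0 = 1
(~~(A | (C <-> D)) ^ D) | A = 1 | 1 = 1
B ^ E = 0 ^ 0 = 0
D ^ A = 0 ^ 1 = 1
B -> (D ^ A) = 0 -> 1 = 1
~(B -> (D ^ A)) = ~1 = 0
(B ^ E) ^ ~(B -> (D ^ A)) = 0 ^ 0 = 0
D ^ ((B ^ E) ^ ~(B -> (D ^ A))) = 0 ^ 0 = 0
A <-> (D ^ ((B ^ E) ^ ~(B -> (D ^ A)))) = 1 <-> 0 = 0
((~~(A | (C <-> D)) ^ D) | A) ^ (A <-> (D ^ ((B ^ E) ^ ~(B -> (D ^ A))))) = 1 ^ 0 = 1

1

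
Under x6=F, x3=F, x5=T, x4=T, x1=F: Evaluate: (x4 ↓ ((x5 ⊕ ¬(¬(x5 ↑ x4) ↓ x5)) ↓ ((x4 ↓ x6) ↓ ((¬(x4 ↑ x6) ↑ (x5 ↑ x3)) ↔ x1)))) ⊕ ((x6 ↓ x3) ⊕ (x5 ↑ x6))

x5 ↑ x4 = T ↑ T = F
¬(x5 ↑ x4) = ¬F = T
¬(x5 ↑ x4) ↓ x5 = T ↓ T = F
¬(¬(x5 ↑ x4) ↓ x5) = ¬F = T
x5 ⊕ ¬(¬(x5 ↑ x4) ↓ x5) = T ⊕ T = F
x4 ↓ x6 = T ↓ F = F
x4 ↑ x6 = T ↑ F = T
¬(x4 ↑ x6) = ¬T = F
x5 ↑ x3 = T ↑ F = T
¬(x4 ↑ x6) ↑ (x5 ↑ x3) = F ↑ T = T
(¬(x4 ↑ x6) ↑ (x5 ↑ x3)) ↔ x1 = T ↔ F = F
(x4 ↓ x6) ↓ ((¬(x4 ↑ x6) ↑ (x5 ↑ x3)) ↔ x1) = F ↓ F = T
(x5 ⊕ ¬(¬(x5 ↑ x4) ↓ x5)) ↓ ((x4 ↓ x6) ↓ ((¬(x4 ↑ x6) ↑ (x5 ↑ x3)) ↔ x1)) = F ↓ T = F
x4 ↓ ((x5 ⊕ ¬(¬(x5 ↑ x4) ↓ x5)) ↓ ((x4 ↓ x6) ↓ ((¬(x4 ↑ x6) ↑ (x5 ↑ x3)) ↔ x1))) = T ↓ F = F
x6 ↓ x3 = F ↓ F = T
x5 ↑ x6 = T ↑ F = T
(x6 ↓ x3) ⊕ (x5 ↑ x6) = T ⊕ T = F
(x4 ↓ ((x5 ⊕ ¬(¬(x5 ↑ x4) ↓ x5)) ↓ ((x4 ↓ x6) ↓ ((¬(x4 ↑ x6) ↑ (x5 ↑ x3)) ↔ x1)))) ⊕ ((x6 ↓ x3) ⊕ (x5 ↑ x6)) = F ⊕ F = F

F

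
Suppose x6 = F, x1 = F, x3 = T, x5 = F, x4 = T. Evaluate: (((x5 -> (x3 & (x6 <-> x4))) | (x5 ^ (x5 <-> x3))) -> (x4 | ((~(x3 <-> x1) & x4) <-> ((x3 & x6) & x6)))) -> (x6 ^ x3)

Substituting x6=F, x1=F, x3=T, x5=F, x4=T:
x6 <-> x4 = F <-> T = F
x3 & (x6 <-> x4) = T & F = F
x5 -> (x3 & (x6 <-> x4)) = F -> F = T
x5 <-> x3 = F <-> T = F
x5 ^ (x5 <-> x3) = F ^ F = F
(x5 -> (x3 & (x6 <-> x4))) | (x5 ^ (x5 <-> x3)) = T | F = T
x3 <-> x1 = T <-> F = F
~(x3 <-> x1) = ~F = T
~(x3 <-> x1) & x4 = T & T = T
x3 & x6 = T & F = F
(x3 & x6) & x6 = F & F = F
(~(x3 <-> x1) & x4) <-> ((x3 & x6) & x6) = T <-> F = F
x4 | ((~(x3 <-> x1) & x4) <-> ((x3 & x6) & x6)) = T | F = T
((x5 -> (x3 & (x6 <-> x4))) | (x5 ^ (x5 <-> x3))) -> (x4 | ((~(x3 <-> x1) & x4) <-> ((x3 & x6) & x6))) = T -> T = T
x6 ^ x3 = F ^ T = T
(((x5 -> (x3 & (x6 <-> x4))) | (x5 ^ (x5 <-> x3))) -> (x4 | ((~(x3 <-> x1) & x4) <-> ((x3 & x6) & x6)))) -> (x6 ^ x3) = T -> T = T

T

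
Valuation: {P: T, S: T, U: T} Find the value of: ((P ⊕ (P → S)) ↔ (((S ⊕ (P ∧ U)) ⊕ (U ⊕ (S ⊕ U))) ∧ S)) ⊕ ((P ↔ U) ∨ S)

Substituting P=T, S=T, U=T:
P → S = T → T = T
P ⊕ (P → S) = T ⊕ T = F
P ∧ U = T ∧ T = T
S ⊕ (P ∧ U) = T ⊕ T = F
S ⊕ U = T ⊕ T = F
U ⊕ (S ⊕ U) = T ⊕ F = T
(S ⊕ (P ∧ U)) ⊕ (U ⊕ (S ⊕ U)) = F ⊕ T = T
((S ⊕ (P ∧ U)) ⊕ (U ⊕ (S ⊕ U))) ∧ S = T ∧ T = T
(P ⊕ (P → S)) ↔ (((S ⊕ (P ∧ U)) ⊕ (U ⊕ (S ⊕ U))) ∧ S) = F ↔ T = F
P ↔ U = T ↔ T = T
(P ↔ U) ∨ S = T ∨ T = T
((P ⊕ (P → S)) ↔ (((S ⊕ (P ∧ U)) ⊕ (U ⊕ (S ⊕ U))) ∧ S)) ⊕ ((P ↔ U) ∨ S) = F ⊕ T = T

T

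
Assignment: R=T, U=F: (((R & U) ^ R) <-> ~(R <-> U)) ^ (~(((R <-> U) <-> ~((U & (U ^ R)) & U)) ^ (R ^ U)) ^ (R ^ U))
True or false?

F

R & U = T & F = F
(R & U) ^ R = F ^ T = T
R <-> U = T <-> F = F
~(R <-> U) = ~F = T
((R & U) ^ R) <-> ~(R <-> U) = T <-> T = T
R <-> U = T <-> F = F
U ^ R = F ^ T = T
U & (U ^ R) = F & T = F
(U & (U ^ R)) & U = F & F = F
~((U & (U ^ R)) & U) = ~F = T
(R <-> U) <-> ~((U & (U ^ R)) & U) = F <-> T = F
R ^ U = T ^ F = T
((R <-> U) <-> ~((U & (U ^ R)) & U)) ^ (R ^ U) = F ^ T = T
~(((R <-> U) <-> ~((U & (U ^ R)) & U)) ^ (R ^ U)) = ~T = F
R ^ U = T ^ F = T
~(((R <-> U) <-> ~((U & (U ^ R)) & U)) ^ (R ^ U)) ^ (R ^ U) = F ^ T = T
(((R & U) ^ R) <-> ~(R <-> U)) ^ (~(((R <-> U) <-> ~((U & (U ^ R)) & U)) ^ (R ^ U)) ^ (R ^ U)) = T ^ T = F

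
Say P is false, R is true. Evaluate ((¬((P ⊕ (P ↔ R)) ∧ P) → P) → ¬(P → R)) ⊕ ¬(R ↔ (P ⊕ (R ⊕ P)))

Substituting P=F, R=T:
P ↔ R = F ↔ T = F
P ⊕ (P ↔ R) = F ⊕ F = F
(P ⊕ (P ↔ R)) ∧ P = F ∧ F = F
¬((P ⊕ (P ↔ R)) ∧ P) = ¬F = T
¬((P ⊕ (P ↔ R)) ∧ P) → P = T → F = F
P → R = F → T = T
¬(P → R) = ¬T = F
(¬((P ⊕ (P ↔ R)) ∧ P) → P) → ¬(P → R) = F → F = T
R ⊕ P = T ⊕ F = T
P ⊕ (R ⊕ P) = F ⊕ T = T
R ↔ (P ⊕ (R ⊕ P)) = T ↔ T = T
¬(R ↔ (P ⊕ (R ⊕ P))) = ¬T = F
((¬((P ⊕ (P ↔ R)) ∧ P) → P) → ¬(P → R)) ⊕ ¬(R ↔ (P ⊕ (R ⊕ P))) = T ⊕ F = T

T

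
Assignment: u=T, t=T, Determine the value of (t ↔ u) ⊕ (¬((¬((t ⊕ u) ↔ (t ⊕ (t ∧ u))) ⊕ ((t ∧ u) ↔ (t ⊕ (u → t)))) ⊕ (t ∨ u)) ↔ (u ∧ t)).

Substituting u=T, t=T:
t ↔ u = T ↔ T = T
t ⊕ u = T ⊕ T = F
t ∧ u = T ∧ T = T
t ⊕ (t ∧ u) = T ⊕ T = F
(t ⊕ u) ↔ (t ⊕ (t ∧ u)) = F ↔ F = T
¬((t ⊕ u) ↔ (t ⊕ (t ∧ u))) = ¬T = F
t ∧ u = T ∧ T = T
u → t = T → T = T
t ⊕ (u → t) = T ⊕ T = F
(t ∧ u) ↔ (t ⊕ (u → t)) = T ↔ F = F
¬((t ⊕ u) ↔ (t ⊕ (t ∧ u))) ⊕ ((t ∧ u) ↔ (t ⊕ (u → t))) = F ⊕ F = F
t ∨ u = T ∨ T = T
(¬((t ⊕ u) ↔ (t ⊕ (t ∧ u))) ⊕ ((t ∧ u) ↔ (t ⊕ (u → t)))) ⊕ (t ∨ u) = F ⊕ T = T
¬((¬((t ⊕ u) ↔ (t ⊕ (t ∧ u))) ⊕ ((t ∧ u) ↔ (t ⊕ (u → t)))) ⊕ (t ∨ u)) = ¬T = F
u ∧ t = T ∧ T = T
¬((¬((t ⊕ u) ↔ (t ⊕ (t ∧ u))) ⊕ ((t ∧ u) ↔ (t ⊕ (u → t)))) ⊕ (t ∨ u)) ↔ (u ∧ t) = F ↔ T = F
(t ↔ u) ⊕ (¬((¬((t ⊕ u) ↔ (t ⊕ (t ∧ u))) ⊕ ((t ∧ u) ↔ (t ⊕ (u → t)))) ⊕ (t ∨ u)) ↔ (u ∧ t)) = T ⊕ F = T

T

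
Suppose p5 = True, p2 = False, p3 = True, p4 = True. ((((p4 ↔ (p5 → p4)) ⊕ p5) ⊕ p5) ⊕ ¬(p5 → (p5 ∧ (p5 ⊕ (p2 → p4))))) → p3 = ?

p5 → p4 = True → True = True
p4 ↔ (p5 → p4) = True ↔ True = True
(p4 ↔ (p5 → p4)) ⊕ p5 = True ⊕ True = False
((p4 ↔ (p5 → p4)) ⊕ p5) ⊕ p5 = False ⊕ True = True
p2 → p4 = False → True = True
p5 ⊕ (p2 → p4) = True ⊕ True = False
p5 ∧ (p5 ⊕ (p2 → p4)) = True ∧ False = False
p5 → (p5 ∧ (p5 ⊕ (p2 → p4))) = True → False = False
¬(p5 → (p5 ∧ (p5 ⊕ (p2 → p4)))) = ¬False = True
(((p4 ↔ (p5 → p4)) ⊕ p5) ⊕ p5) ⊕ ¬(p5 → (p5 ∧ (p5 ⊕ (p2 → p4)))) = True ⊕ True = False
((((p4 ↔ (p5 → p4)) ⊕ p5) ⊕ p5) ⊕ ¬(p5 → (p5 ∧ (p5 ⊕ (p2 → p4))))) → p3 = False → True = True

True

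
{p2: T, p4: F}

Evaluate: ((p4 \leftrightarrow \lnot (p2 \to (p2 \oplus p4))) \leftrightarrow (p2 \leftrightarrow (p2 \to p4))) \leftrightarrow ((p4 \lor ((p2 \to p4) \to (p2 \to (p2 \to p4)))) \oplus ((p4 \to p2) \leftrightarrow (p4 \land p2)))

F

p2 \oplus p4 = T \oplus F = T
p2 \to (p2 \oplus p4) = T \to T = T
\lnot (p2 \to (p2 \oplus p4)) = \lnot T = F
p4 \leftrightarrow \lnot (p2 \to (p2 \oplus p4)) = F \leftrightarrow F = T
p2 \to p4 = T \to F = F
p2 \leftrightarrow (p2 \to p4) = T \leftrightarrow F = F
(p4 \leftrightarrow \lnot (p2 \to (p2 \oplus p4))) \leftrightarrow (p2 \leftrightarrow (p2 \to p4)) = T \leftrightarrow F = F
p2 \to p4 = T \to F = F
p2 \to p4 = T \to F = F
p2 \to (p2 \to p4) = T \to F = F
(p2 \to p4) \to (p2 \to (p2 \to p4)) = F \to F = T
p4 \lor ((p2 \to p4) \to (p2 \to (p2 \to p4))) = F \lor T = T
p4 \to p2 = F \to T = T
p4 \land p2 = F \land T = F
(p4 \to p2) \leftrightarrow (p4 \land p2) = T \leftrightarrow F = F
(p4 \lor ((p2 \to p4) \to (p2 \to (p2 \to p4)))) \oplus ((p4 \to p2) \leftrightarrow (p4 \land p2)) = T \oplus F = T
((p4 \leftrightarrow \lnot (p2 \to (p2 \oplus p4))) \leftrightarrow (p2 \leftrightarrow (p2 \to p4))) \leftrightarrow ((p4 \lor ((p2 \to p4) \to (p2 \to (p2 \to p4)))) \oplus ((p4 \to p2) \leftrightarrow (p4 \land p2))) = F \leftrightarrow T = F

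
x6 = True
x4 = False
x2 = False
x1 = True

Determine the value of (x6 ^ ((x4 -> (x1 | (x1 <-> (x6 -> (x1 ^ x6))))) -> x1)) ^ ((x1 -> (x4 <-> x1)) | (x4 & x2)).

False

x1 ^ x6 = True ^ True = False
x6 -> (x1 ^ x6) = True -> False = False
x1 <-> (x6 -> (x1 ^ x6)) = True <-> False = False
x1 | (x1 <-> (x6 -> (x1 ^ x6))) = True | False = True
x4 -> (x1 | (x1 <-> (x6 -> (x1 ^ x6)))) = False -> True = True
(x4 -> (x1 | (x1 <-> (x6 -> (x1 ^ x6))))) -> x1 = True -> True = True
x6 ^ ((x4 -> (x1 | (x1 <-> (x6 -> (x1 ^ x6))))) -> x1) = True ^ True = False
x4 <-> x1 = False <-> True = False
x1 -> (x4 <-> x1) = True -> False = False
x4 & x2 = False & False = False
(x1 -> (x4 <-> x1)) | (x4 & x2) = False | False = False
(x6 ^ ((x4 -> (x1 | (x1 <-> (x6 -> (x1 ^ x6))))) -> x1)) ^ ((x1 -> (x4 <-> x1)) | (x4 & x2)) = False ^ False = False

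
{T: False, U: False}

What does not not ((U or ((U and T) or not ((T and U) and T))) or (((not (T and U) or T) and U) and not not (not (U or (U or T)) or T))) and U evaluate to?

U and T = False and False = False
T and U = False and False = False
(T and U) and T = False and False = False
not ((T and U) and T) = not False = True
(U and T) or not ((T and U) and T) = False or True = True
U or ((U and T) or not ((T and U) and T)) = False or True = True
T and U = False and False = False
not (T and U) = not False = True
not (T and U) or T = True or False = True
(not (T and U) or T) and U = True and False = False
U or T = False or False = False
U or (U or T) = False or False = False
not (U or (U or T)) = not False = True
not (U or (U or T)) or T = True or False = True
not (not (U or (U or T)) or T) = not True = False
not not (not (U or (U or T)) or T) = not False = True
((not (T and U) or T) and U) and not not (not (U or (U or T)) or T) = False and True = False
(U or ((U and T) or not ((T and U) and T))) or (((not (T and U) or T) and U) and not not (not (U or (U or T)) or T)) = True or False = True
not ((U or ((U and T) or not ((T and U) and T))) or (((not (T and U) or T) and U) and not not (not (U or (U or T)) or T))) = not True = False
not not ((U or ((U and T) or not ((T and U) and T))) or (((not (T and U) or T) and U) and not not (not (U or (U or T)) or T))) = not False = True
not not ((U or ((U and T) or not ((T and U) and T))) or (((not (T and U) or T) and U) and not not (not (U or (U or T)) or T))) and U = True and False = False

False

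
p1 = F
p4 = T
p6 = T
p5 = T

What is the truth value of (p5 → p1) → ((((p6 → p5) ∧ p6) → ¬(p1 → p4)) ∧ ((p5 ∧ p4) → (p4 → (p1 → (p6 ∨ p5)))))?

Substituting p1=F, p4=T, p6=T, p5=T:
p5 → p1 = T → F = F
p6 → p5 = T → T = T
(p6 → p5) ∧ p6 = T ∧ T = T
p1 → p4 = F → T = T
¬(p1 → p4) = ¬T = F
((p6 → p5) ∧ p6) → ¬(p1 → p4) = T → F = F
p5 ∧ p4 = T ∧ T = T
p6 ∨ p5 = T ∨ T = T
p1 → (p6 ∨ p5) = F → T = T
p4 → (p1 → (p6 ∨ p5)) = T → T = T
(p5 ∧ p4) → (p4 → (p1 → (p6 ∨ p5))) = T → T = T
(((p6 → p5) ∧ p6) → ¬(p1 → p4)) ∧ ((p5 ∧ p4) → (p4 → (p1 → (p6 ∨ p5)))) = F ∧ T = F
(p5 → p1) → ((((p6 → p5) ∧ p6) → ¬(p1 → p4)) ∧ ((p5 ∧ p4) → (p4 → (p1 → (p6 ∨ p5))))) = F → F = T

T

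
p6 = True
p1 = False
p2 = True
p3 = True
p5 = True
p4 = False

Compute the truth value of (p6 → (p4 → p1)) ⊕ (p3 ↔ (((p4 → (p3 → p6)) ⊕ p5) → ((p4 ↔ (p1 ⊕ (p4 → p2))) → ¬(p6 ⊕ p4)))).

False

p4 → p1 = False → False = True
p6 → (p4 → p1) = True → True = True
p3 → p6 = True → True = True
p4 → (p3 → p6) = False → True = True
(p4 → (p3 → p6)) ⊕ p5 = True ⊕ True = False
p4 → p2 = False → True = True
p1 ⊕ (p4 → p2) = False ⊕ True = True
p4 ↔ (p1 ⊕ (p4 → p2)) = False ↔ True = False
p6 ⊕ p4 = True ⊕ False = True
¬(p6 ⊕ p4) = ¬True = False
(p4 ↔ (p1 ⊕ (p4 → p2))) → ¬(p6 ⊕ p4) = False → False = True
((p4 → (p3 → p6)) ⊕ p5) → ((p4 ↔ (p1 ⊕ (p4 → p2))) → ¬(p6 ⊕ p4)) = False → True = True
p3 ↔ (((p4 → (p3 → p6)) ⊕ p5) → ((p4 ↔ (p1 ⊕ (p4 → p2))) → ¬(p6 ⊕ p4))) = True ↔ True = True
(p6 → (p4 → p1)) ⊕ (p3 ↔ (((p4 → (p3 → p6)) ⊕ p5) → ((p4 ↔ (p1 ⊕ (p4 → p2))) → ¬(p6 ⊕ p4)))) = True ⊕ True = False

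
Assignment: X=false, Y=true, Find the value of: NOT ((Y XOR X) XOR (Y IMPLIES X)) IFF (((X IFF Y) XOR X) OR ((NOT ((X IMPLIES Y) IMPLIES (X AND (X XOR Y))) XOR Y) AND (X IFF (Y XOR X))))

Substituting X=false, Y=true:
Y XOR X = true XOR false = true
Y IMPLIES X = true IMPLIES false = false
(Y XOR X) XOR (Y IMPLIES X) = true XOR false = true
NOT ((Y XOR X) XOR (Y IMPLIES X)) = NOT true = false
X IFF Y = false IFF true = false
(X IFF Y) XOR X = false XOR false = false
X IMPLIES Y = false IMPLIES true = true
X XOR Y = false XOR true = true
X AND (X XOR Y) = false AND true = false
(X IMPLIES Y) IMPLIES (X AND (X XOR Y)) = true IMPLIES false = false
NOT ((X IMPLIES Y) IMPLIES (X AND (X XOR Y))) = NOT false = true
NOT ((X IMPLIES Y) IMPLIES (X AND (X XOR Y))) XOR Y = true XOR true = false
Y XOR X = true XOR false = true
X IFF (Y XOR X) = false IFF true = false
(NOT ((X IMPLIES Y) IMPLIES (X AND (X XOR Y))) XOR Y) AND (X IFF (Y XOR X)) = false AND false = false
((X IFF Y) XOR X) OR ((NOT ((X IMPLIES Y) IMPLIES (X AND (X XOR Y))) XOR Y) AND (X IFF (Y XOR X))) = false OR false = false
NOT ((Y XOR X) XOR (Y IMPLIES X)) IFF (((X IFF Y) XOR X) OR ((NOT ((X IMPLIES Y) IMPLIES (X AND (X XOR Y))) XOR Y) AND (X IFF (Y XOR X)))) = false IFF false = true

true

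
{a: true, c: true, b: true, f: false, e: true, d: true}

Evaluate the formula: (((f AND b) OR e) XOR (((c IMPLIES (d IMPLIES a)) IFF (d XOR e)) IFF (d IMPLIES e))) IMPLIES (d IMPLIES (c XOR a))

false

f AND b = false AND true = false
(f AND b) OR e = false OR true = true
d IMPLIES a = true IMPLIES true = true
c IMPLIES (d IMPLIES a) = true IMPLIES true = true
d XOR e = true XOR true = false
(c IMPLIES (d IMPLIES a)) IFF (d XOR e) = true IFF false = false
d IMPLIES e = true IMPLIES true = true
((c IMPLIES (d IMPLIES a)) IFF (d XOR e)) IFF (d IMPLIES e) = false IFF true = false
((f AND b) OR e) XOR (((c IMPLIES (d IMPLIES a)) IFF (d XOR e)) IFF (d IMPLIES e)) = true XOR false = true
c XOR a = true XOR true = false
d IMPLIES (c XOR a) = true IMPLIES false = false
(((f AND b) OR e) XOR (((c IMPLIES (d IMPLIES a)) IFF (d XOR e)) IFF (d IMPLIES e))) IMPLIES (d IMPLIES (c XOR a)) = true IMPLIES false = false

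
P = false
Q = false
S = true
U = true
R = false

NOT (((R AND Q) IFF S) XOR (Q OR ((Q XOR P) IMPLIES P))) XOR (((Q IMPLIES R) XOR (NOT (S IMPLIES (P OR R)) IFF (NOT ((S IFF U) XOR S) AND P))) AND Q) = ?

false

Substituting P=false, Q=false, S=true, U=true, R=false:
R AND Q = false AND false = false
(R AND Q) IFF S = false IFF true = false
Q XOR P = false XOR false = false
(Q XOR P) IMPLIES P = false IMPLIES false = true
Q OR ((Q XOR P) IMPLIES P) = false OR true = true
((R AND Q) IFF S) XOR (Q OR ((Q XOR P) IMPLIES P)) = false XOR true = true
NOT (((R AND Q) IFF S) XOR (Q OR ((Q XOR P) IMPLIES P))) = NOT true = false
Q IMPLIES R = false IMPLIES false = true
P OR R = false OR false = false
S IMPLIES (P OR R) = true IMPLIES false = false
NOT (S IMPLIES (P OR R)) = NOT false = true
S IFF U = true IFF true = true
(S IFF U) XOR S = true XOR true = false
NOT ((S IFF U) XOR S) = NOT false = true
NOT ((S IFF U) XOR S) AND P = true AND false = false
NOT (S IMPLIES (P OR R)) IFF (NOT ((S IFF U) XOR S) AND P) = true IFF false = false
(Q IMPLIES R) XOR (NOT (S IMPLIES (P OR R)) IFF (NOT ((S IFF U) XOR S) AND P)) = true XOR false = true
((Q IMPLIES R) XOR (NOT (S IMPLIES (P OR R)) IFF (NOT ((S IFF U) XOR S) AND P))) AND Q = true AND false = false
NOT (((R AND Q) IFF S) XOR (Q OR ((Q XOR P) IMPLIES P))) XOR (((Q IMPLIES R) XOR (NOT (S IMPLIES (P OR R)) IFF (NOT ((S IFF U) XOR S) AND P))) AND Q) = false XOR false = false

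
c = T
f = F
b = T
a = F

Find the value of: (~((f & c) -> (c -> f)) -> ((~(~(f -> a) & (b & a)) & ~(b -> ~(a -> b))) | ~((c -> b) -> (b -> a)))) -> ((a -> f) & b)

T

f & c = F & T = F
c -> f = T -> F = F
(f & c) -> (c -> f) = F -> F = T
~((f & c) -> (c -> f)) = ~T = F
f -> a = F -> F = T
~(f -> a) = ~T = F
b & a = T & F = F
~(f -> a) & (b & a) = F & F = F
~(~(f -> a) & (b & a)) = ~F = T
a -> b = F -> T = T
~(a -> b) = ~T = F
b -> ~(a -> b) = T -> F = F
~(b -> ~(a -> b)) = ~F = T
~(~(f -> a) & (b & a)) & ~(b -> ~(a -> b)) = T & T = T
c -> b = T -> T = T
b -> a = T -> F = F
(c -> b) -> (b -> a) = T -> F = F
~((c -> b) -> (b -> a)) = ~F = T
(~(~(f -> a) & (b & a)) & ~(b -> ~(a -> b))) | ~((c -> b) -> (b -> a)) = T | T = T
~((f & c) -> (c -> f)) -> ((~(~(f -> a) & (b & a)) & ~(b -> ~(a -> b))) | ~((c -> b) -> (b -> a))) = F -> T = T
a -> f = F -> F = T
(a -> f) & b = T & T = T
(~((f & c) -> (c -> f)) -> ((~(~(f -> a) & (b & a)) & ~(b -> ~(a -> b))) | ~((c -> b) -> (b -> a)))) -> ((a -> f) & b) = T -> T = T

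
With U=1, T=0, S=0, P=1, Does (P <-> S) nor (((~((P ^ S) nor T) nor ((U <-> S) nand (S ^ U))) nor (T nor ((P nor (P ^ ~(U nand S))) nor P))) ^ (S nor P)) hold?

Substituting U=1, T=0, S=0, P=1:
P <-> S = 1 <-> 0 = 0
P ^ S = 1 ^ 0 = 1
(P ^ S) nor T = 1 nor 0 = 0
~((P ^ S) nor T) = ~0 = 1
U <-> S = 1 <-> 0 = 0
S ^ U = 0 ^ 1 = 1
(U <-> S) nand (S ^ U) = 0 nand 1 = 1
~((P ^ S) nor T) nor ((U <-> S) nand (S ^ U)) = 1 nor 1 = 0
U nand S = 1 nand 0 = 1
~(U nand S) = ~1 = 0
P ^ ~(U nand S) = 1 ^ 0 = 1
P nor (P ^ ~(U nand S)) = 1 nor 1 = 0
(P nor (P ^ ~(U nand S))) nor P = 0 nor 1 = 0
T nor ((P nor (P ^ ~(U nand S))) nor P) = 0 nor 0 = 1
(~((P ^ S) nor T) nor ((U <-> S) nand (S ^ U))) nor (T nor ((P nor (P ^ ~(U nand S))) nor P)) = 0 nor 1 = 0
S nor P = 0 nor 1 = 0
((~((P ^ S) nor T) nor ((U <-> S) nand (S ^ U))) nor (T nor ((P nor (P ^ ~(U nand S))) nor P))) ^ (S nor P) = 0 ^ 0 = 0
(P <-> S) nor (((~((P ^ S) nor T) nor ((U <-> S) nand (S ^ U))) nor (T nor ((P nor (P ^ ~(U nand S))) nor P))) ^ (S nor P)) = 0 nor 0 = 1

1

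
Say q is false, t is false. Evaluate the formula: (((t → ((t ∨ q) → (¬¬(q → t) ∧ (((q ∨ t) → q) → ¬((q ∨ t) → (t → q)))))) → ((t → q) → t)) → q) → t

Substituting q=F, t=F:
t ∨ q = F ∨ F = F
q → t = F → F = T
¬(q → t) = ¬T = F
¬¬(q → t) = ¬F = T
q ∨ t = F ∨ F = F
(q ∨ t) → q = F → F = T
q ∨ t = F ∨ F = F
t → q = F → F = T
(q ∨ t) → (t → q) = F → T = T
¬((q ∨ t) → (t → q)) = ¬T = F
((q ∨ t) → q) → ¬((q ∨ t) → (t → q)) = T → F = F
¬¬(q → t) ∧ (((q ∨ t) → q) → ¬((q ∨ t) → (t → q))) = T ∧ F = F
(t ∨ q) → (¬¬(q → t) ∧ (((q ∨ t) → q) → ¬((q ∨ t) → (t → q)))) = F → F = T
t → ((t ∨ q) → (¬¬(q → t) ∧ (((q ∨ t) → q) → ¬((q ∨ t) → (t → q))))) = F → T = T
t → q = F → F = T
(t → q) → t = T → F = F
(t → ((t ∨ q) → (¬¬(q → t) ∧ (((q ∨ t) → q) → ¬((q ∨ t) → (t → q)))))) → ((t → q) → t) = T → F = F
((t → ((t ∨ q) → (¬¬(q → t) ∧ (((q ∨ t) → q) → ¬((q ∨ t) → (t → q)))))) → ((t → q) → t)) → q = F → F = T
(((t → ((t ∨ q) → (¬¬(q → t) ∧ (((q ∨ t) → q) → ¬((q ∨ t) → (t → q)))))) → ((t → q) → t)) → q) → t = T → F = F

F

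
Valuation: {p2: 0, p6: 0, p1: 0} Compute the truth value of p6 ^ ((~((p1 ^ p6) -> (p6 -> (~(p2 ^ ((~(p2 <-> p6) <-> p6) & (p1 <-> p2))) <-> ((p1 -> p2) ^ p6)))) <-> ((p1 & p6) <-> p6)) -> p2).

1

Substituting p2=0, p6=0, p1=0:
p1 ^ p6 = 0 ^ 0 = 0
p2 <-> p6 = 0 <-> 0 = 1
~(p2 <-> p6) = ~1 = 0
~(p2 <-> p6) <-> p6 = 0 <-> 0 = 1
p1 <-> p2 = 0 <-> 0 = 1
(~(p2 <-> p6) <-> p6) & (p1 <-> p2) = 1 & 1 = 1
p2 ^ ((~(p2 <-> p6) <-> p6) & (p1 <-> p2)) = 0 ^ 1 = 1
~(p2 ^ ((~(p2 <-> p6) <-> p6) & (p1 <-> p2))) = ~1 = 0
p1 -> p2 = 0 -> 0 = 1
(p1 -> p2) ^ p6 = 1 ^ 0 = 1
~(p2 ^ ((~(p2 <-> p6) <-> p6) & (p1 <-> p2))) <-> ((p1 -> p2) ^ p6) = 0 <-> 1 = 0
p6 -> (~(p2 ^ ((~(p2 <-> p6) <-> p6) & (p1 <-> p2))) <-> ((p1 -> p2) ^ p6)) = 0 -> 0 = 1
(p1 ^ p6) -> (p6 -> (~(p2 ^ ((~(p2 <-> p6) <-> p6) & (p1 <-> p2))) <-> ((p1 -> p2) ^ p6))) = 0 -> 1 = 1
~((p1 ^ p6) -> (p6 -> (~(p2 ^ ((~(p2 <-> p6) <-> p6) & (p1 <-> p2))) <-> ((p1 -> p2) ^ p6)))) = ~1 = 0
p1 & p6 = 0 & 0 = 0
(p1 & p6) <-> p6 = 0 <-> 0 = 1
~((p1 ^ p6) -> (p6 -> (~(p2 ^ ((~(p2 <-> p6) <-> p6) & (p1 <-> p2))) <-> ((p1 -> p2) ^ p6)))) <-> ((p1 & p6) <-> p6) = 0 <-> 1 = 0
(~((p1 ^ p6) -> (p6 -> (~(p2 ^ ((~(p2 <-> p6) <-> p6) & (p1 <-> p2))) <-> ((p1 -> p2) ^ p6)))) <-> ((p1 & p6) <-> p6)) -> p2 = 0 -> 0 = 1
p6 ^ ((~((p1 ^ p6) -> (p6 -> (~(p2 ^ ((~(p2 <-> p6) <-> p6) & (p1 <-> p2))) <-> ((p1 -> p2) ^ p6)))) <-> ((p1 & p6) <-> p6)) -> p2) = 0 ^ 1 = 1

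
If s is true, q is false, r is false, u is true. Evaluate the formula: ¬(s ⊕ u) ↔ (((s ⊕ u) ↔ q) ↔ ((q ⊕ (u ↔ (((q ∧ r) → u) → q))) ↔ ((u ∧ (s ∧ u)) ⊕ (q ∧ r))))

s ⊕ u = True ⊕ True = False
¬(s ⊕ u) = ¬False = True
s ⊕ u = True ⊕ True = False
(s ⊕ u) ↔ q = False ↔ False = True
q ∧ r = False ∧ False = False
(q ∧ r) → u = False → True = True
((q ∧ r) → u) → q = True → False = False
u ↔ (((q ∧ r) → u) → q) = True ↔ False = False
q ⊕ (u ↔ (((q ∧ r) → u) → q)) = False ⊕ False = False
s ∧ u = True ∧ True = True
u ∧ (s ∧ u) = True ∧ True = True
q ∧ r = False ∧ False = False
(u ∧ (s ∧ u)) ⊕ (q ∧ r) = True ⊕ False = True
(q ⊕ (u ↔ (((q ∧ r) → u) → q))) ↔ ((u ∧ (s ∧ u)) ⊕ (q ∧ r)) = False ↔ True = False
((s ⊕ u) ↔ q) ↔ ((q ⊕ (u ↔ (((q ∧ r) → u) → q))) ↔ ((u ∧ (s ∧ u)) ⊕ (q ∧ r))) = True ↔ False = False
¬(s ⊕ u) ↔ (((s ⊕ u) ↔ q) ↔ ((q ⊕ (u ↔ (((q ∧ r) → u) → q))) ↔ ((u ∧ (s ∧ u)) ⊕ (q ∧ r)))) = True ↔ False = False

False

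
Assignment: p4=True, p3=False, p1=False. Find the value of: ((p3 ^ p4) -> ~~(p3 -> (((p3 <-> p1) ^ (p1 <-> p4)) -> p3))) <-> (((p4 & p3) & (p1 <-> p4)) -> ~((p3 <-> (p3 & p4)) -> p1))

True

p3 ^ p4 = False ^ True = True
p3 <-> p1 = False <-> False = True
p1 <-> p4 = False <-> True = False
(p3 <-> p1) ^ (p1 <-> p4) = True ^ False = True
((p3 <-> p1) ^ (p1 <-> p4)) -> p3 = True -> False = False
p3 -> (((p3 <-> p1) ^ (p1 <-> p4)) -> p3) = False -> False = True
~(p3 -> (((p3 <-> p1) ^ (p1 <-> p4)) -> p3)) = ~True = False
~~(p3 -> (((p3 <-> p1) ^ (p1 <-> p4)) -> p3)) = ~False = True
(p3 ^ p4) -> ~~(p3 -> (((p3 <-> p1) ^ (p1 <-> p4)) -> p3)) = True -> True = True
p4 & p3 = True & False = False
p1 <-> p4 = False <-> True = False
(p4 & p3) & (p1 <-> p4) = False & False = False
p3 & p4 = False & True = False
p3 <-> (p3 & p4) = False <-> False = True
(p3 <-> (p3 & p4)) -> p1 = True -> False = False
~((p3 <-> (p3 & p4)) -> p1) = ~False = True
((p4 & p3) & (p1 <-> p4)) -> ~((p3 <-> (p3 & p4)) -> p1) = False -> True = True
((p3 ^ p4) -> ~~(p3 -> (((p3 <-> p1) ^ (p1 <-> p4)) -> p3))) <-> (((p4 & p3) & (p1 <-> p4)) -> ~((p3 <-> (p3 & p4)) -> p1)) = True <-> True = True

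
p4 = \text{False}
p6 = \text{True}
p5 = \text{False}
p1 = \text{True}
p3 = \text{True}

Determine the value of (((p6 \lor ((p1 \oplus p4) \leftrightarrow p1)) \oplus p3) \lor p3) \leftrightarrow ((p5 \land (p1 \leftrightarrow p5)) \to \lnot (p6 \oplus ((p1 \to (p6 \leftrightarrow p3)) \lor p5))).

\text{True}

p1 \oplus p4 = \text{True} \oplus \text{False} = \text{True}
(p1 \oplus p4) \leftrightarrow p1 = \text{True} \leftrightarrow \text{True} = \text{True}
p6 \lor ((p1 \oplus p4) \leftrightarrow p1) = \text{True} \lor \text{True} = \text{True}
(p6 \lor ((p1 \oplus p4) \leftrightarrow p1)) \oplus p3 = \text{True} \oplus \text{True} = \text{False}
((p6 \lor ((p1 \oplus p4) \leftrightarrow p1)) \oplus p3) \lor p3 = \text{False} \lor \text{True} = \text{True}
p1 \leftrightarrow p5 = \text{True} \leftrightarrow \text{False} = \text{False}
p5 \land (p1 \leftrightarrow p5) = \text{False} \land \text{False} = \text{False}
p6 \leftrightarrow p3 = \text{True} \leftrightarrow \text{True} = \text{True}
p1 \to (p6 \leftrightarrow p3) = \text{True} \to \text{True} = \text{True}
(p1 \to (p6 \leftrightarrow p3)) \lor p5 = \text{True} \lor \text{False} = \text{True}
p6 \oplus ((p1 \to (p6 \leftrightarrow p3)) \lor p5) = \text{True} \oplus \text{True} = \text{False}
\lnot (p6 \oplus ((p1 \to (p6 \leftrightarrow p3)) \lor p5)) = \lnot \text{False} = \text{True}
(p5 \land (p1 \leftrightarrow p5)) \to \lnot (p6 \oplus ((p1 \to (p6 \leftrightarrow p3)) \lor p5)) = \text{False} \to \text{True} = \text{True}
(((p6 \lor ((p1 \oplus p4) \leftrightarrow p1)) \oplus p3) \lor p3) \leftrightarrow ((p5 \land (p1 \leftrightarrow p5)) \to \lnot (p6 \oplus ((p1 \to (p6 \leftrightarrow p3)) \lor p5))) = \text{True} \leftrightarrow \text{True} = \text{True}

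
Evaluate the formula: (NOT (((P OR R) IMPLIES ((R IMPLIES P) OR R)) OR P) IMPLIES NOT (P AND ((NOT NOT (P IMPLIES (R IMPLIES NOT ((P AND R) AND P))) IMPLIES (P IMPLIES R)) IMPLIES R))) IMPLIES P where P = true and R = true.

true

P OR R = true OR true = true
R IMPLIES P = true IMPLIES true = true
(R IMPLIES P) OR R = true OR true = true
(P OR R) IMPLIES ((R IMPLIES P) OR R) = true IMPLIES true = true
((P OR R) IMPLIES ((R IMPLIES P) OR R)) OR P = true OR true = true
NOT (((P OR R) IMPLIES ((R IMPLIES P) OR R)) OR P) = NOT true = false
P AND R = true AND true = true
(P AND R) AND P = true AND true = true
NOT ((P AND R) AND P) = NOT true = false
R IMPLIES NOT ((P AND R) AND P) = true IMPLIES false = false
P IMPLIES (R IMPLIES NOT ((P AND R) AND P)) = true IMPLIES false = false
NOT (P IMPLIES (R IMPLIES NOT ((P AND R) AND P))) = NOT false = true
NOT NOT (P IMPLIES (R IMPLIES NOT ((P AND R) AND P))) = NOT true = false
P IMPLIES R = true IMPLIES true = true
NOT NOT (P IMPLIES (R IMPLIES NOT ((P AND R) AND P))) IMPLIES (P IMPLIES R) = false IMPLIES true = true
(NOT NOT (P IMPLIES (R IMPLIES NOT ((P AND R) AND P))) IMPLIES (P IMPLIES R)) IMPLIES R = true IMPLIES true = true
P AND ((NOT NOT (P IMPLIES (R IMPLIES NOT ((P AND R) AND P))) IMPLIES (P IMPLIES R)) IMPLIES R) = true AND true = true
NOT (P AND ((NOT NOT (P IMPLIES (R IMPLIES NOT ((P AND R) AND P))) IMPLIES (P IMPLIES R)) IMPLIES R)) = NOT true = false
NOT (((P OR R) IMPLIES ((R IMPLIES P) OR R)) OR P) IMPLIES NOT (P AND ((NOT NOT (P IMPLIES (R IMPLIES NOT ((P AND R) AND P))) IMPLIES (P IMPLIES R)) IMPLIES R)) = false IMPLIES false = true
(NOT (((P OR R) IMPLIES ((R IMPLIES P) OR R)) OR P) IMPLIES NOT (P AND ((NOT NOT (P IMPLIES (R IMPLIES NOT ((P AND R) AND P))) IMPLIES (P IMPLIES R)) IMPLIES R))) IMPLIES P = true IMPLIES true = true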